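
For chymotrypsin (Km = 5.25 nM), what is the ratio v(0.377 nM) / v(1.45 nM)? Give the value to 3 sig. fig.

The fractional saturations are [S]/(Km+[S]) = 1.45/6.700 = 0.2164 and 0.377/5.627 = 0.06700.
v₂/v₁ is just their ratio: 0.06700/0.2164 = 0.310.

0.310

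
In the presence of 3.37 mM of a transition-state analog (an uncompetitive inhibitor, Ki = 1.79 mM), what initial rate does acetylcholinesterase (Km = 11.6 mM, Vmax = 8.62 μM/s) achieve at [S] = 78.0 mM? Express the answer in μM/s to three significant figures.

With α = 1 + [I]/Ki = 1 + 3.37/1.79 = 2.883, the uncompetitive rate law is v = (Vmax/α)·[S] / (Km/α + [S]).
v = (8.62/2.883)×78.0 / (11.6/2.883 + 78.0) = 233.2/82.02 = 2.84 μM/s.

2.84 μM/s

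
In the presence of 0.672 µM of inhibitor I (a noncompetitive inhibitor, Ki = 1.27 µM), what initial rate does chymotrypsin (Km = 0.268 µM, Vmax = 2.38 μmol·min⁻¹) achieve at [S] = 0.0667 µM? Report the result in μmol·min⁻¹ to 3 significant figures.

α = 1 + [I]/Ki = 1 + 0.672/1.27 = 1.529.
For a noncompetitive inhibitor, Vmax is reduced to Vmax/α while Km is unchanged: Km,app = 0.268 µM, Vmax,app = 1.56 μmol·min⁻¹.
v = Vmax,app·[S]/(Km,app + [S]) = 1.56 × 0.0667/(0.268 + 0.0667) = 0.310 μmol·min⁻¹.

0.310 μmol·min⁻¹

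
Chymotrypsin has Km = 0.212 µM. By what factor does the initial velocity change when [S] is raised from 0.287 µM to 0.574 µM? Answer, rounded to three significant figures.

1.27

Since Vmax cancels, v₂/v₁ = [S]₂(Km+[S]₁) / [S]₁(Km+[S]₂).
= 0.574×(0.212+0.287) / (0.287×(0.212+0.574)) = 0.2864/0.2256 = 1.27.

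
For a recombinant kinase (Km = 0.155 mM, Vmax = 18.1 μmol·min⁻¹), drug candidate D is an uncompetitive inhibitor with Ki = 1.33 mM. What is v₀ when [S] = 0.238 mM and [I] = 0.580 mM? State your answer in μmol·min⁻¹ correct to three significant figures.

α = 1 + [I]/Ki = 1 + 0.580/1.33 = 1.436.
For an uncompetitive inhibitor, both parameters are divided by α, giving Vmax/α and Km/α: Km,app = 0.108 mM, Vmax,app = 12.6 μmol·min⁻¹.
v = Vmax,app·[S]/(Km,app + [S]) = 12.6 × 0.238/(0.108 + 0.238) = 8.67 μmol·min⁻¹.

8.67 μmol·min⁻¹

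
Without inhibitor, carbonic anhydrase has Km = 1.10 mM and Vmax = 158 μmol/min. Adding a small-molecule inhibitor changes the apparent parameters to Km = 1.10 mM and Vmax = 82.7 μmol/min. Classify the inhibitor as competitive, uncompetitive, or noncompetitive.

noncompetitive

Vmax decreases (158 → 82.7 μmol/min) while Km is unchanged — pure noncompetitive inhibition.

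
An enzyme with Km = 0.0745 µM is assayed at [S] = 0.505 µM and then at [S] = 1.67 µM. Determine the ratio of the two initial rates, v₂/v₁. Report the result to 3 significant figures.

1.10

The fractional saturations are [S]/(Km+[S]) = 0.505/0.5795 = 0.8714 and 1.67/1.744 = 0.9573.
v₂/v₁ is just their ratio: 0.9573/0.8714 = 1.10.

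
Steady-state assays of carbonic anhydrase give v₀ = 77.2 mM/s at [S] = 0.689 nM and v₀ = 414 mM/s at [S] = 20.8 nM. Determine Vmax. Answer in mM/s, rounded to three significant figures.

From v = Vmax[S]/(Km+[S]), each point gives Vmax = v(Km+[S])/[S].
Equating: 77.2(Km+0.689)/0.689 = 414(Km+20.8)/20.8.
112.0·Km + 77.2 = 19.90·Km + 414, so (112.0 − 19.90)·Km = 414 − 77.2.
Km = 336.8/92.14 = 3.66 nM; then Vmax = 77.2(3.66+0.689)/0.689 = 487 mM/s.

487 mM/s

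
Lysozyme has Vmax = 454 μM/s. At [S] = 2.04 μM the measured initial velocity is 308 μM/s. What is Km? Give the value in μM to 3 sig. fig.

v/Vmax = 308/454 = 0.6784 = [S]/(Km+[S]).
So Km + [S] = [S]/0.6784 = 3.007 μM, giving Km = 3.007 − 2.04 = 0.967 μM.

0.967 μM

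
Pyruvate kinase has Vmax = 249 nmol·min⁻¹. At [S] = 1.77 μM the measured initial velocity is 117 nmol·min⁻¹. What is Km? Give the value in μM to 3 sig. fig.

From v = Vmax[S]/(Km+[S]), Km = [S](Vmax − v)/v.
Km = 1.77 × (249 − 117) / 117 = 233.6/117 = 2.00 μM.

2.00 μM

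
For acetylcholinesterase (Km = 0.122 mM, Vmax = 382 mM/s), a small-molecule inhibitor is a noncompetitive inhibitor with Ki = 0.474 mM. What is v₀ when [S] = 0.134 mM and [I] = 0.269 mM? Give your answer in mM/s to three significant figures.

α = 1 + [I]/Ki = 1 + 0.269/0.474 = 1.568.
For a noncompetitive inhibitor, Vmax is reduced to Vmax/α while Km is unchanged: Km,app = 0.122 mM, Vmax,app = 244 mM/s.
v = Vmax,app·[S]/(Km,app + [S]) = 244 × 0.134/(0.122 + 0.134) = 128 mM/s.

128 mM/s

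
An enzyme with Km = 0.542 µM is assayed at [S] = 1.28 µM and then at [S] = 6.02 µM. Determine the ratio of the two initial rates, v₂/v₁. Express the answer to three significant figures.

Since Vmax cancels, v₂/v₁ = [S]₂(Km+[S]₁) / [S]₁(Km+[S]₂).
= 6.02×(0.542+1.28) / (1.28×(0.542+6.02)) = 10.97/8.399 = 1.31.

1.31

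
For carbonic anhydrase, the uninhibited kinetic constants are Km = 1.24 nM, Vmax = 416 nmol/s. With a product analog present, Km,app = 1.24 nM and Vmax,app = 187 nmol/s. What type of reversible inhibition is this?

Vmax decreases (416 → 187 nmol/s) while Km is unchanged — pure noncompetitive inhibition.

noncompetitive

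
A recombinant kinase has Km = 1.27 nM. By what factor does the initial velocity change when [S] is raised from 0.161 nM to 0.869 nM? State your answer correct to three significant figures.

The fractional saturations are [S]/(Km+[S]) = 0.161/1.431 = 0.1125 and 0.869/2.139 = 0.4063.
v₂/v₁ is just their ratio: 0.4063/0.1125 = 3.61.

3.61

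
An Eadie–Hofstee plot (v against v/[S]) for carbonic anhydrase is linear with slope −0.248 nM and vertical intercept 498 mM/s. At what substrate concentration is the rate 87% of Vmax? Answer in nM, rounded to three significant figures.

1.66 nM

The Eadie–Hofstee slope gives Km = 0.248 nM (slope = −Km).
v/Vmax = [S]/(Km+[S]) = 0.87 ⇒ [S] = Km·0.87/(1−0.87) = 0.248 × 6.692 = 1.66 nM.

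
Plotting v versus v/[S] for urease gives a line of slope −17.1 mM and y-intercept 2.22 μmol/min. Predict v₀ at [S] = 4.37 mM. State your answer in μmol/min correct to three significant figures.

0.452 μmol/min

In the Eadie–Hofstee form v = Vmax − Km·(v/[S]), the slope is −Km and the intercept is Vmax, so Km = 17.1 mM and Vmax = 2.22 μmol/min.
v = 2.22 × 4.37/(17.1 + 4.37) = 0.452 μmol/min.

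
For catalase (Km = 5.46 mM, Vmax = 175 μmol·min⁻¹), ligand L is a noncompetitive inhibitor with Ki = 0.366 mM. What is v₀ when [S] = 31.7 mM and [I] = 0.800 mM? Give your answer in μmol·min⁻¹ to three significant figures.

With α = 1 + [I]/Ki = 1 + 0.800/0.366 = 3.186, the noncompetitive rate law is v = (Vmax/α)·[S] / (Km + [S]).
v = (175/3.186)×31.7 / (5.46 + 31.7) = 1741/37.16 = 46.9 μmol·min⁻¹.

46.9 μmol·min⁻¹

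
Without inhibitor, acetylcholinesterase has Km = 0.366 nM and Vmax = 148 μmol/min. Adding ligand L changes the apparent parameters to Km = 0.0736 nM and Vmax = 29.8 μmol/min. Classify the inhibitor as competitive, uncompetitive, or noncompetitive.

Both Km and Vmax decrease by the same factor (~4.97-fold) — characteristic of uncompetitive inhibition.

uncompetitive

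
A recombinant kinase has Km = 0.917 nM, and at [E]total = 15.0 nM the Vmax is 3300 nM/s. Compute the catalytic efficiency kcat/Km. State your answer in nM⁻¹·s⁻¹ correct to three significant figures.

240 nM⁻¹·s⁻¹

kcat = Vmax/[E]total = 3300/15.0 = 220 s⁻¹.
kcat/Km = 220/0.917 = 240 nM⁻¹·s⁻¹.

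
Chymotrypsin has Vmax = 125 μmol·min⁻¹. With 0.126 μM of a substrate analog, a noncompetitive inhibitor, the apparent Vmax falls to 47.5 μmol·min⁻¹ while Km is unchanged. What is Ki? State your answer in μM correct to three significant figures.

0.0772 μM

Noncompetitive: Vmax,app = Vmax/α with α = 1 + [I]/Ki.
α = Vmax/Vmax,app = 125/47.5 = 2.632.
Since α = 1 + [I]/Ki, [I]/Ki = 2.632 − 1 = 1.632 and Ki = 0.126/1.632 = 0.0772 μM.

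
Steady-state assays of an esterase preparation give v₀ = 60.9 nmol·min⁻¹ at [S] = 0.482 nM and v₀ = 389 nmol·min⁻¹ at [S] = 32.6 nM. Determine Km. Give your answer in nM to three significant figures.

In reciprocal form, 1/v = (Km/Vmax)·(1/[S]) + 1/Vmax. The two points give (1/[S], 1/v) = (2.075, 0.01642) and (0.03067, 0.002571).
Slope = (0.01642 − 0.002571)/(2.075 − 0.03067) = 0.006776; intercept = 0.01642 − 0.006776×2.075 = 0.002363.
Vmax = 1/intercept = 423 nmol·min⁻¹; Km = slope × Vmax = 0.006776 × 423 = 2.87 nM.

2.87 nM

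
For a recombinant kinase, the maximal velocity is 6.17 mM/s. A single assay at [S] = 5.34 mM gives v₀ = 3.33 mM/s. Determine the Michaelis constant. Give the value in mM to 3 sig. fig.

v/Vmax = 3.33/6.17 = 0.5397 = [S]/(Km+[S]).
So Km + [S] = [S]/0.5397 = 9.894 mM, giving Km = 9.894 − 5.34 = 4.55 mM.

4.55 mM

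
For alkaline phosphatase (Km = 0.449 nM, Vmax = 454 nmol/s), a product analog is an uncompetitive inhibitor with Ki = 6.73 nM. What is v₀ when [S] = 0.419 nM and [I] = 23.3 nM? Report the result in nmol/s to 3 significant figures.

α = 1 + [I]/Ki = 1 + 23.3/6.73 = 4.462.
For an uncompetitive inhibitor, both parameters are divided by α, giving Vmax/α and Km/α: Km,app = 0.101 nM, Vmax,app = 102 nmol/s.
v = Vmax,app·[S]/(Km,app + [S]) = 102 × 0.419/(0.101 + 0.419) = 82.0 nmol/s.

82.0 nmol/s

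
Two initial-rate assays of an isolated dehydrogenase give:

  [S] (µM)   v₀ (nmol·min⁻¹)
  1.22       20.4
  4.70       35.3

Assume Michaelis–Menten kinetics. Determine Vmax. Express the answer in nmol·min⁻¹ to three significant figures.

47.4 nmol·min⁻¹

In reciprocal form, 1/v = (Km/Vmax)·(1/[S]) + 1/Vmax. The two points give (1/[S], 1/v) = (0.8197, 0.04902) and (0.2128, 0.02833).
Slope = (0.04902 − 0.02833)/(0.8197 − 0.2128) = 0.03409; intercept = 0.04902 − 0.03409×0.8197 = 0.02107.
Vmax = 1/intercept = 47.4 nmol·min⁻¹; Km = slope × Vmax = 0.03409 × 47.4 = 1.62 µM.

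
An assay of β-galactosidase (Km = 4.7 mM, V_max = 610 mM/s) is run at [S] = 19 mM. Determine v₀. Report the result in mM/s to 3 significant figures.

489 mM/s

v = Vmax·[S]/(Km + [S]) = 610 × 19 / (4.7 + 19)
  = 11590 / 23.70 = 489 mM/s.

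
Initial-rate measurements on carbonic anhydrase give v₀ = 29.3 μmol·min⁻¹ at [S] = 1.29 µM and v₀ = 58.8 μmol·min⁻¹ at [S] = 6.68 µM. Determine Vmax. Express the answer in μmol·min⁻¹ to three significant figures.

77.5 μmol·min⁻¹

From v = Vmax[S]/(Km+[S]), each point gives Vmax = v(Km+[S])/[S].
Equating: 29.3(Km+1.29)/1.29 = 58.8(Km+6.68)/6.68.
22.71·Km + 29.3 = 8.802·Km + 58.8, so (22.71 − 8.802)·Km = 58.8 − 29.3.
Km = 29.50/13.91 = 2.12 µM; then Vmax = 29.3(2.12+1.29)/1.29 = 77.5 μmol·min⁻¹.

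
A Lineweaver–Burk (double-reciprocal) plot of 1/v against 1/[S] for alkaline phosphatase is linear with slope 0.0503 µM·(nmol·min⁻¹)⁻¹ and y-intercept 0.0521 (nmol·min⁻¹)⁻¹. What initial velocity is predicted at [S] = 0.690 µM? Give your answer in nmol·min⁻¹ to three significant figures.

The y-intercept is 1/Vmax, so Vmax = 1/0.0521 = 19.2 nmol·min⁻¹.
The slope is Km/Vmax, so Km = 0.0503 × 19.2 = 0.965 µM.
Then v = 19.2 × 0.690/(0.965 + 0.690) = 8.00 nmol·min⁻¹.

8.00 nmol·min⁻¹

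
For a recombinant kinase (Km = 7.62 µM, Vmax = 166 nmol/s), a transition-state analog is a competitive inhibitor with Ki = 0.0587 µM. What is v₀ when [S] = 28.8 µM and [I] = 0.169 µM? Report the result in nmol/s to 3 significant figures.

With α = 1 + [I]/Ki = 1 + 0.169/0.0587 = 3.879, the competitive rate law is v = Vmax[S] / (αKm + [S]).
v = 166×28.8 / (3.879×7.62 + 28.8) = 4781/58.36 = 81.9 nmol/s.

81.9 nmol/s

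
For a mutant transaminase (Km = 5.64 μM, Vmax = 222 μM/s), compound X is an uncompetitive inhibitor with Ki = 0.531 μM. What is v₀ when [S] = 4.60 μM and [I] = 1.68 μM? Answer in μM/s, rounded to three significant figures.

With α = 1 + [I]/Ki = 1 + 1.68/0.531 = 4.164, the uncompetitive rate law is v = (Vmax/α)·[S] / (Km/α + [S]).
v = (222/4.164)×4.60 / (5.64/4.164 + 4.60) = 245.3/5.955 = 41.2 μM/s.

41.2 μM/s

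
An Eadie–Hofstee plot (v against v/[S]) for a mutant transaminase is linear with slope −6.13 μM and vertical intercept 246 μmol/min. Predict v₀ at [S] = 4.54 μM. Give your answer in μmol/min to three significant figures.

In the Eadie–Hofstee form v = Vmax − Km·(v/[S]), the slope is −Km and the intercept is Vmax, so Km = 6.13 μM and Vmax = 246 μmol/min.
v = 246 × 4.54/(6.13 + 4.54) = 105 μmol/min.

105 μmol/min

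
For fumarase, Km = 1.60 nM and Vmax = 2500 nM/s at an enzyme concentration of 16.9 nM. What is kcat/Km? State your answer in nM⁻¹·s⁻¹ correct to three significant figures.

kcat = Vmax/[E]total = 2500/16.9 = 148 s⁻¹.
kcat/Km = 148/1.60 = 92.5 nM⁻¹·s⁻¹.

92.5 nM⁻¹·s⁻¹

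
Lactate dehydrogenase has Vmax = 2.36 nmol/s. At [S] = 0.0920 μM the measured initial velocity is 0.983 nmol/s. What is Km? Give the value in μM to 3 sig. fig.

From v = Vmax[S]/(Km+[S]), Km = [S](Vmax − v)/v.
Km = 0.0920 × (2.36 − 0.983) / 0.983 = 0.1267/0.983 = 0.129 μM.

0.129 μM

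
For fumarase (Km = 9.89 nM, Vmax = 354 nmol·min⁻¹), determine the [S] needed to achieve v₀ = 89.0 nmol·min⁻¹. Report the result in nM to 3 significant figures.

The required fractional saturation is v/Vmax = 89.0/354 = 0.2514.
Then [S]/(Km+[S]) = 0.2514 ⇒ [S] = 9.89 × 0.2514/(1 − 0.2514) = 3.32 nM.

3.32 nM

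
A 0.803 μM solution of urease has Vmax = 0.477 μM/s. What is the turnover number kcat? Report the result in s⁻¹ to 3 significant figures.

kcat = Vmax/[E]total = 0.477 μM/s / 0.803 μM = 0.594 s⁻¹.

0.594 s⁻¹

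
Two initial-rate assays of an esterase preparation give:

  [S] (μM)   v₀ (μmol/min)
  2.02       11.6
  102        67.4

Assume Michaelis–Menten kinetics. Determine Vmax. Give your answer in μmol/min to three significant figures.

From v = Vmax[S]/(Km+[S]), each point gives Vmax = v(Km+[S])/[S].
Equating: 11.6(Km+2.02)/2.02 = 67.4(Km+102)/102.
5.743·Km + 11.6 = 0.6608·Km + 67.4, so (5.743 − 0.6608)·Km = 67.4 − 11.6.
Km = 55.80/5.082 = 11.0 μM; then Vmax = 11.6(11.0+2.02)/2.02 = 74.7 μmol/min.

74.7 μmol/min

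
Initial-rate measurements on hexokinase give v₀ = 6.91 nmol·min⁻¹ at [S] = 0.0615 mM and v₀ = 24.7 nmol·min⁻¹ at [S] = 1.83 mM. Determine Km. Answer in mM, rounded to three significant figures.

From v = Vmax[S]/(Km+[S]), each point gives Vmax = v(Km+[S])/[S].
Equating: 6.91(Km+0.0615)/0.0615 = 24.7(Km+1.83)/1.83.
112.4·Km + 6.91 = 13.50·Km + 24.7, so (112.4 − 13.50)·Km = 24.7 − 6.91.
Km = 17.79/98.86 = 0.180 mM; then Vmax = 6.91(0.180+0.0615)/0.0615 = 27.1 nmol·min⁻¹.

0.180 mM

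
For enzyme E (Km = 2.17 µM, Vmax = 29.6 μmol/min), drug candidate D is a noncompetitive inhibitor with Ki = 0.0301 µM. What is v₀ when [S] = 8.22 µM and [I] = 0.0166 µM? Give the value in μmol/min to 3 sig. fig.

15.1 μmol/min

α = 1 + [I]/Ki = 1 + 0.0166/0.0301 = 1.551.
For a noncompetitive inhibitor, Vmax is reduced to Vmax/α while Km is unchanged: Km,app = 2.17 µM, Vmax,app = 19.1 μmol/min.
v = Vmax,app·[S]/(Km,app + [S]) = 19.1 × 8.22/(2.17 + 8.22) = 15.1 μmol/min.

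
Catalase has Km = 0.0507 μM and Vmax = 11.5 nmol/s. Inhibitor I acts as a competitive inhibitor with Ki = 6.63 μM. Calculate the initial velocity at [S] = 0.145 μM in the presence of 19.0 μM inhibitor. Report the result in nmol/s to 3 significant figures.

4.89 nmol/s

α = 1 + [I]/Ki = 1 + 19.0/6.63 = 3.866.
For a competitive inhibitor, Vmax is unchanged and the apparent Km becomes α·Km: Km,app = 0.196 μM, Vmax,app = 11.5 nmol/s.
v = Vmax,app·[S]/(Km,app + [S]) = 11.5 × 0.145/(0.196 + 0.145) = 4.89 nmol/s.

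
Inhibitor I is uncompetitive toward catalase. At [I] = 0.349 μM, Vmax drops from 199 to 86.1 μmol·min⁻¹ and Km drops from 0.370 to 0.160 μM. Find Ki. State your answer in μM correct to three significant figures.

Uncompetitive: Vmax,app = Vmax/α (and Km,app = Km/α) with α = 1 + [I]/Ki.
α = Vmax/Vmax,app = 199/86.1 = 2.311.
Since α = 1 + [I]/Ki, [I]/Ki = 2.311 − 1 = 1.311 and Ki = 0.349/1.311 = 0.266 μM.

0.266 μM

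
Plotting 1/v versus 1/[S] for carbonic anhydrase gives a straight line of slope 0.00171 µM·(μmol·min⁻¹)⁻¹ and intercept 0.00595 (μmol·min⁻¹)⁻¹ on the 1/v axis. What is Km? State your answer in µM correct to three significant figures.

0.287 µM

y-intercept = 1/Vmax ⇒ Vmax = 168 μmol·min⁻¹; slope = Km/Vmax ⇒ Km = slope × Vmax.
Km = 0.00171 × 168 = 0.287 µM.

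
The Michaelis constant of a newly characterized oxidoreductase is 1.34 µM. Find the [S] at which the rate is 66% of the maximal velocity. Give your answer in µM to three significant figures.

v/Vmax = [S]/(Km+[S]) = 0.66, so [S] = Km·0.66/(1 − 0.66) = 1.34 × 1.941.
[S] = 2.60 µM.

2.60 µM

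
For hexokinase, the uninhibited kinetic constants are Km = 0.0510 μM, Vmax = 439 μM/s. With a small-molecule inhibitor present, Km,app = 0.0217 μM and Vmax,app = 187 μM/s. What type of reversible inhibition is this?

uncompetitive

Both Km and Vmax decrease by the same factor (~2.35-fold) — characteristic of uncompetitive inhibition.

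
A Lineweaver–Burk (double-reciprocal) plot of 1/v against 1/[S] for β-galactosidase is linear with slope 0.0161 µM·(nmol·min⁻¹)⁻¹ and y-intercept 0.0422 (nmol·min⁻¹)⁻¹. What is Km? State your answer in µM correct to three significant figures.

0.382 µM

y-intercept = 1/Vmax ⇒ Vmax = 23.7 nmol·min⁻¹; slope = Km/Vmax ⇒ Km = slope × Vmax.
Km = 0.0161 × 23.7 = 0.382 µM.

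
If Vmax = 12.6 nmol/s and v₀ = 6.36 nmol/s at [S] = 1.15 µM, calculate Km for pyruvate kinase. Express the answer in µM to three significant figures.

v/Vmax = 6.36/12.6 = 0.5048 = [S]/(Km+[S]).
So Km + [S] = [S]/0.5048 = 2.278 µM, giving Km = 2.278 − 1.15 = 1.13 µM.

1.13 µM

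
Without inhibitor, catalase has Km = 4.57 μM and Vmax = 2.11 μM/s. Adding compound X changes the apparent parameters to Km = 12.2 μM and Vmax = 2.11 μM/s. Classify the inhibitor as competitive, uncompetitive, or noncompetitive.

Km increases (4.57 → 12.2 μM) while Vmax is unchanged — the hallmark of competitive inhibition.

competitive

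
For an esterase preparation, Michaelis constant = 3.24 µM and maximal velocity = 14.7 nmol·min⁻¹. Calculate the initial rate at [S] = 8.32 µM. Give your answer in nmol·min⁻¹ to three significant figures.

[S]/(Km+[S]) = 8.32/11.56 = 0.7197, the fractional saturation.
v = 0.7197 × Vmax = 0.7197 × 14.7 = 10.6 nmol·min⁻¹.

10.6 nmol·min⁻¹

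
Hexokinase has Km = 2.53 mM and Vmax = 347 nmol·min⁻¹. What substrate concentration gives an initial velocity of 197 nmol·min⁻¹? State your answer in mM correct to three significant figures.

The required fractional saturation is v/Vmax = 197/347 = 0.5677.
Then [S]/(Km+[S]) = 0.5677 ⇒ [S] = 2.53 × 0.5677/(1 − 0.5677) = 3.32 mM.

3.32 mM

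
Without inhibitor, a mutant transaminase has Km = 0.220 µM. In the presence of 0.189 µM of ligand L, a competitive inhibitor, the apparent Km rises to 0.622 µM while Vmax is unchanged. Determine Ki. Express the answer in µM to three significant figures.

0.103 µM

Competitive: Km,app = α·Km with α = 1 + [I]/Ki.
α = Km,app/Km = 0.622/0.220 = 2.827.
Ki = [I]/(α − 1) = 0.189/1.827 = 0.103 µM.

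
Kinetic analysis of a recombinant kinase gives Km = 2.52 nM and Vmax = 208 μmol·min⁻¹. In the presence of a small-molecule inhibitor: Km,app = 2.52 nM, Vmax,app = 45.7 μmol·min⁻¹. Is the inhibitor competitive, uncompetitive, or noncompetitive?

Vmax decreases (208 → 45.7 μmol·min⁻¹) while Km is unchanged — pure noncompetitive inhibition.

noncompetitive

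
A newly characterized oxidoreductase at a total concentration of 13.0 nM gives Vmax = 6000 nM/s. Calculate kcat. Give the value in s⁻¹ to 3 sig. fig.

kcat = Vmax/[E]total = 6000 nM/s / 13.0 nM = 462 s⁻¹.

462 s⁻¹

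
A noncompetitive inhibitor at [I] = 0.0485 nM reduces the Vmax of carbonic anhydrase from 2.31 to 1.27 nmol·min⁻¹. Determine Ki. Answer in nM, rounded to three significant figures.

Noncompetitive: Vmax,app = Vmax/α with α = 1 + [I]/Ki.
α = Vmax/Vmax,app = 2.31/1.27 = 1.819.
Since α = 1 + [I]/Ki, [I]/Ki = 1.819 − 1 = 0.8189 and Ki = 0.0485/0.8189 = 0.0592 nM.

0.0592 nM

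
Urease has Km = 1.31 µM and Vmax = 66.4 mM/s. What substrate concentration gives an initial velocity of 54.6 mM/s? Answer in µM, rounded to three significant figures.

6.06 µM

Rearranging v = Vmax[S]/(Km+[S]) gives [S] = Km·v/(Vmax − v).
[S] = 1.31 × 54.6 / (66.4 − 54.6) = 71.53/11.80 = 6.06 µM.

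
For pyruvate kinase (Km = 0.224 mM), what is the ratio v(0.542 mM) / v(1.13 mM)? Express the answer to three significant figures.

0.848

The fractional saturations are [S]/(Km+[S]) = 1.13/1.354 = 0.8346 and 0.542/0.7660 = 0.7076.
v₂/v₁ is just their ratio: 0.7076/0.8346 = 0.848.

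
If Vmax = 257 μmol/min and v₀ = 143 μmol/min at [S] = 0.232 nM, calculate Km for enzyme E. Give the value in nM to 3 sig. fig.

From v = Vmax[S]/(Km+[S]), Km = [S](Vmax − v)/v.
Km = 0.232 × (257 − 143) / 143 = 26.45/143 = 0.185 nM.

0.185 nM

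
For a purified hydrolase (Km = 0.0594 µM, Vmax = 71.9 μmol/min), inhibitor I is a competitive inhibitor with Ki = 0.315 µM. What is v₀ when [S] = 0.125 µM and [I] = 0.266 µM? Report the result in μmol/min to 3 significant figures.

With α = 1 + [I]/Ki = 1 + 0.266/0.315 = 1.844, the competitive rate law is v = Vmax[S] / (αKm + [S]).
v = 71.9×0.125 / (1.844×0.0594 + 0.125) = 8.988/0.2346 = 38.3 μmol/min.

38.3 μmol/min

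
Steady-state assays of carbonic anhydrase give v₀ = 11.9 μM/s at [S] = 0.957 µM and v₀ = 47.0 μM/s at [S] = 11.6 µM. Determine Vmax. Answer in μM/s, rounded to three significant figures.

64.0 μM/s

In reciprocal form, 1/v = (Km/Vmax)·(1/[S]) + 1/Vmax. The two points give (1/[S], 1/v) = (1.045, 0.08403) and (0.08621, 0.02128).
Slope = (0.08403 − 0.02128)/(1.045 − 0.08621) = 0.06546; intercept = 0.08403 − 0.06546×1.045 = 0.01563.
Vmax = 1/intercept = 64.0 μM/s; Km = slope × Vmax = 0.06546 × 64.0 = 4.19 µM.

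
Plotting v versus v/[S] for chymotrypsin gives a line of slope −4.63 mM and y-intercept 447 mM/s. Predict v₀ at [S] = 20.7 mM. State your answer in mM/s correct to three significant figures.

365 mM/s

In the Eadie–Hofstee form v = Vmax − Km·(v/[S]), the slope is −Km and the intercept is Vmax, so Km = 4.63 mM and Vmax = 447 mM/s.
v = 447 × 20.7/(4.63 + 20.7) = 365 mM/s.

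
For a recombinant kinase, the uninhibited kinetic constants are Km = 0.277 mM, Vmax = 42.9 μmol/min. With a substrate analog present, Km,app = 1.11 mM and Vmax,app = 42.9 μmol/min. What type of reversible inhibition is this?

Km increases (0.277 → 1.11 mM) while Vmax is unchanged — the hallmark of competitive inhibition.

competitive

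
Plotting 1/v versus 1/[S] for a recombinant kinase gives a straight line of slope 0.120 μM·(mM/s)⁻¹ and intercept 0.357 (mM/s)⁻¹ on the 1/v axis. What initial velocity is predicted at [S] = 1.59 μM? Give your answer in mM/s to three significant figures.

The y-intercept is 1/Vmax, so Vmax = 1/0.357 = 2.80 mM/s.
The slope is Km/Vmax, so Km = 0.120 × 2.80 = 0.336 μM.
Then v = 2.80 × 1.59/(0.336 + 1.59) = 2.31 mM/s.

2.31 mM/s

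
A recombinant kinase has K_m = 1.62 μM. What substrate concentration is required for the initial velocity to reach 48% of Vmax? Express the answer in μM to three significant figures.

1.50 μM

v/Vmax = [S]/(Km+[S]) = 0.48, so [S] = Km·0.48/(1 − 0.48) = 1.62 × 0.9231.
[S] = 1.50 μM.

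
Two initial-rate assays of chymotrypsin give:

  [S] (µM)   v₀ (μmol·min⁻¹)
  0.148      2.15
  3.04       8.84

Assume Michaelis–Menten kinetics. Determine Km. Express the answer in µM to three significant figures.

0.576 µM

From v = Vmax[S]/(Km+[S]), each point gives Vmax = v(Km+[S])/[S].
Equating: 2.15(Km+0.148)/0.148 = 8.84(Km+3.04)/3.04.
14.53·Km + 2.15 = 2.908·Km + 8.84, so (14.53 − 2.908)·Km = 8.84 − 2.15.
Km = 6.690/11.62 = 0.576 µM; then Vmax = 2.15(0.576+0.148)/0.148 = 10.5 μmol·min⁻¹.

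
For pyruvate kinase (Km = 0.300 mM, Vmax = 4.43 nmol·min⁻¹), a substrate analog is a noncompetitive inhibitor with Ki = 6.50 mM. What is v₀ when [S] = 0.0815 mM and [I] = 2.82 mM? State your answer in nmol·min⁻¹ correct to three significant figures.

α = 1 + [I]/Ki = 1 + 2.82/6.50 = 1.434.
For a noncompetitive inhibitor, Vmax is reduced to Vmax/α while Km is unchanged: Km,app = 0.300 mM, Vmax,app = 3.09 nmol·min⁻¹.
v = Vmax,app·[S]/(Km,app + [S]) = 3.09 × 0.0815/(0.300 + 0.0815) = 0.660 nmol·min⁻¹.

0.660 nmol·min⁻¹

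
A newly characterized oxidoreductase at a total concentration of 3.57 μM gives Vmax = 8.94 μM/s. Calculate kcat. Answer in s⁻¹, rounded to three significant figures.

kcat = Vmax/[E]total = 8.94 μM/s / 3.57 μM = 2.50 s⁻¹.

2.50 s⁻¹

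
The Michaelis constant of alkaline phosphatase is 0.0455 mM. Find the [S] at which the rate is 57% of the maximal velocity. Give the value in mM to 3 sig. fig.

0.0603 mM

v/Vmax = [S]/(Km+[S]) = 0.57, so [S] = Km·0.57/(1 − 0.57) = 0.0455 × 1.326.
[S] = 0.0603 mM.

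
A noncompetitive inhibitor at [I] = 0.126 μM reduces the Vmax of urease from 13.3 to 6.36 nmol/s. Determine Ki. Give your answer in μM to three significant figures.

Noncompetitive: Vmax,app = Vmax/α with α = 1 + [I]/Ki.
α = Vmax/Vmax,app = 13.3/6.36 = 2.091.
Since α = 1 + [I]/Ki, [I]/Ki = 2.091 − 1 = 1.091 and Ki = 0.126/1.091 = 0.115 μM.

0.115 μM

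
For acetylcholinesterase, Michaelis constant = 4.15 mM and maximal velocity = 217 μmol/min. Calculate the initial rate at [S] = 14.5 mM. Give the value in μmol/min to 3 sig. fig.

169 μmol/min

[S]/(Km+[S]) = 14.5/18.65 = 0.7775, the fractional saturation.
v = 0.7775 × Vmax = 0.7775 × 217 = 169 μmol/min.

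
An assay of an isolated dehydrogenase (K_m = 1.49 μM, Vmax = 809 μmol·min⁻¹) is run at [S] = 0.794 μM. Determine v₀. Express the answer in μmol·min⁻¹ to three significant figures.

281 μmol·min⁻¹

[S]/(Km+[S]) = 0.794/2.284 = 0.3476, the fractional saturation.
v = 0.3476 × Vmax = 0.3476 × 809 = 281 μmol·min⁻¹.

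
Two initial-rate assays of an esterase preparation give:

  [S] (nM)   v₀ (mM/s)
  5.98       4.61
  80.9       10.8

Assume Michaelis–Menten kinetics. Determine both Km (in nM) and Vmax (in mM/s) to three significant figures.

In reciprocal form, 1/v = (Km/Vmax)·(1/[S]) + 1/Vmax. The two points give (1/[S], 1/v) = (0.1672, 0.2169) and (0.01236, 0.09259).
Slope = (0.2169 − 0.09259)/(0.1672 − 0.01236) = 0.8028; intercept = 0.2169 − 0.8028×0.1672 = 0.08267.
Vmax = 1/intercept = 12.1 mM/s; Km = slope × Vmax = 0.8028 × 12.1 = 9.71 nM.

Km = 9.71 nM; Vmax = 12.1 mM/s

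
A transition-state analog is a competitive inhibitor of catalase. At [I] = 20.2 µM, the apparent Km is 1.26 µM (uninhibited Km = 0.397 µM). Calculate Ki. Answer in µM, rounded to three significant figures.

9.29 µM

Competitive: Km,app = α·Km with α = 1 + [I]/Ki.
α = Km,app/Km = 1.26/0.397 = 3.174.
Since α = 1 + [I]/Ki, [I]/Ki = 3.174 − 1 = 2.174 and Ki = 20.2/2.174 = 9.29 µM.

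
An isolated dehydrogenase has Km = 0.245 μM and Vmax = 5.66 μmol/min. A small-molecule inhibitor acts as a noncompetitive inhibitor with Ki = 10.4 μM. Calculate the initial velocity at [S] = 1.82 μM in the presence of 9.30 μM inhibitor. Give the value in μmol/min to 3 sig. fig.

α = 1 + [I]/Ki = 1 + 9.30/10.4 = 1.894.
For a noncompetitive inhibitor, Vmax is reduced to Vmax/α while Km is unchanged: Km,app = 0.245 μM, Vmax,app = 2.99 μmol/min.
v = Vmax,app·[S]/(Km,app + [S]) = 2.99 × 1.82/(0.245 + 1.82) = 2.63 μmol/min.

2.63 μmol/min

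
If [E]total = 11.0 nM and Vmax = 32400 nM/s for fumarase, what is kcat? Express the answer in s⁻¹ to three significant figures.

2950 s⁻¹

kcat = Vmax/[E]total = 32400 nM/s / 11.0 nM = 2950 s⁻¹.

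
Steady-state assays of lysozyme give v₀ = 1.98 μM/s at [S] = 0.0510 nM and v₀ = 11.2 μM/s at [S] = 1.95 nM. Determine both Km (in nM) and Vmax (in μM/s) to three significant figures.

Km = 0.279 nM; Vmax = 12.8 μM/s

From v = Vmax[S]/(Km+[S]), each point gives Vmax = v(Km+[S])/[S].
Equating: 1.98(Km+0.0510)/0.0510 = 11.2(Km+1.95)/1.95.
38.82·Km + 1.98 = 5.744·Km + 11.2, so (38.82 − 5.744)·Km = 11.2 − 1.98.
Km = 9.220/33.08 = 0.279 nM; then Vmax = 1.98(0.279+0.0510)/0.0510 = 12.8 μM/s.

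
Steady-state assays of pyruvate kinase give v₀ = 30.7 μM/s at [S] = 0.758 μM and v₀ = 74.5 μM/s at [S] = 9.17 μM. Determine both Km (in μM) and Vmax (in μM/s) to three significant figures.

From v = Vmax[S]/(Km+[S]), each point gives Vmax = v(Km+[S])/[S].
Equating: 30.7(Km+0.758)/0.758 = 74.5(Km+9.17)/9.17.
40.50·Km + 30.7 = 8.124·Km + 74.5, so (40.50 − 8.124)·Km = 74.5 − 30.7.
Km = 43.80/32.38 = 1.35 μM; then Vmax = 30.7(1.35+0.758)/0.758 = 85.5 μM/s.

Km = 1.35 μM; Vmax = 85.5 μM/s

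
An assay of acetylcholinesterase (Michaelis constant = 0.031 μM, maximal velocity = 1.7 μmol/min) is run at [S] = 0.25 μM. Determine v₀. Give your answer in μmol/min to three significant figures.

[S]/(Km+[S]) = 0.25/0.2810 = 0.8897, the fractional saturation.
v = 0.8897 × Vmax = 0.8897 × 1.7 = 1.51 μmol/min.

1.51 μmol/min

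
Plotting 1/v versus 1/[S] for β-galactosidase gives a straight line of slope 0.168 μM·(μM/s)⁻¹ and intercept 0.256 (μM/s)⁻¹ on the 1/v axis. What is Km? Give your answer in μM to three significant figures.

y-intercept = 1/Vmax ⇒ Vmax = 3.91 μM/s; slope = Km/Vmax ⇒ Km = slope × Vmax.
Km = 0.168 × 3.91 = 0.656 μM.

0.656 μM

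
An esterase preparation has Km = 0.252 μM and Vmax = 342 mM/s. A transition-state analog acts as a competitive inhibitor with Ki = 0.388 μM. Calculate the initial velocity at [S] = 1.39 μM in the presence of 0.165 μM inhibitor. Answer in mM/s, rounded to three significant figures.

272 mM/s

α = 1 + [I]/Ki = 1 + 0.165/0.388 = 1.425.
For a competitive inhibitor, Vmax is unchanged and the apparent Km becomes α·Km: Km,app = 0.359 μM, Vmax,app = 342 mM/s.
v = Vmax,app·[S]/(Km,app + [S]) = 342 × 1.39/(0.359 + 1.39) = 272 mM/s.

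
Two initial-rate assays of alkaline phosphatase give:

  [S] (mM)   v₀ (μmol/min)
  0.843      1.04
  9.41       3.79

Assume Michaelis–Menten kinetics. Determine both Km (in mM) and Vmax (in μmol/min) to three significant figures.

Km = 3.31 mM; Vmax = 5.12 μmol/min

From v = Vmax[S]/(Km+[S]), each point gives Vmax = v(Km+[S])/[S].
Equating: 1.04(Km+0.843)/0.843 = 3.79(Km+9.41)/9.41.
1.234·Km + 1.04 = 0.4028·Km + 3.79, so (1.234 − 0.4028)·Km = 3.79 − 1.04.
Km = 2.750/0.8309 = 3.31 mM; then Vmax = 1.04(3.31+0.843)/0.843 = 5.12 μmol/min.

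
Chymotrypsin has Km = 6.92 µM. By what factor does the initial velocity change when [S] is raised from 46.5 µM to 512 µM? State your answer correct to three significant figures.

The fractional saturations are [S]/(Km+[S]) = 46.5/53.42 = 0.8705 and 512/518.9 = 0.9867.
v₂/v₁ is just their ratio: 0.9867/0.8705 = 1.13.

1.13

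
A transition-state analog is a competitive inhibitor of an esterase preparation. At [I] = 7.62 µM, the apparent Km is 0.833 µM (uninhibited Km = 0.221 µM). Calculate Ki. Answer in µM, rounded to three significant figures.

Competitive: Km,app = α·Km with α = 1 + [I]/Ki.
α = Km,app/Km = 0.833/0.221 = 3.769.
Since α = 1 + [I]/Ki, [I]/Ki = 3.769 − 1 = 2.769 and Ki = 7.62/2.769 = 2.75 µM.

2.75 µM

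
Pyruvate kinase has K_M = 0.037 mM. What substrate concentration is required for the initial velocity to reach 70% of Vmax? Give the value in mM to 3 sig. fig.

0.0863 mM

v/Vmax = [S]/(Km+[S]) = 0.7, so [S] = Km·0.7/(1 − 0.7) = 0.037 × 2.333.
[S] = 0.0863 mM.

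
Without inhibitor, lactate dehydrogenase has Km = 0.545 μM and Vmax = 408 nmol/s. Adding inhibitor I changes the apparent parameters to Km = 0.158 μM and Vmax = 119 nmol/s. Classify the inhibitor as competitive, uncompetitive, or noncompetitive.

uncompetitive

Both Km and Vmax decrease by the same factor (~3.44-fold) — characteristic of uncompetitive inhibition.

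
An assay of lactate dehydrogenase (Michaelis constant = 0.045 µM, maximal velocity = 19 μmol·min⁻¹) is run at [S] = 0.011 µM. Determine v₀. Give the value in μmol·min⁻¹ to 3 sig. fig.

3.73 μmol·min⁻¹

[S]/(Km+[S]) = 0.011/0.05600 = 0.1964, the fractional saturation.
v = 0.1964 × Vmax = 0.1964 × 19 = 3.73 μmol·min⁻¹.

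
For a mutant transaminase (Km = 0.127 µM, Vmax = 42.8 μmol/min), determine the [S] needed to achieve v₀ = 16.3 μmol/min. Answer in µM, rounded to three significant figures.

The required fractional saturation is v/Vmax = 16.3/42.8 = 0.3808.
Then [S]/(Km+[S]) = 0.3808 ⇒ [S] = 0.127 × 0.3808/(1 − 0.3808) = 0.0781 µM.

0.0781 µM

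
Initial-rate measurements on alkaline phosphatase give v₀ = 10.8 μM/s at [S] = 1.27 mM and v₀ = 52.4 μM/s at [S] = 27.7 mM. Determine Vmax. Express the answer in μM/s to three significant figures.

64.3 μM/s

In reciprocal form, 1/v = (Km/Vmax)·(1/[S]) + 1/Vmax. The two points give (1/[S], 1/v) = (0.7874, 0.09259) and (0.03610, 0.01908).
Slope = (0.09259 − 0.01908)/(0.7874 − 0.03610) = 0.09784; intercept = 0.09259 − 0.09784×0.7874 = 0.01555.
Vmax = 1/intercept = 64.3 μM/s; Km = slope × Vmax = 0.09784 × 64.3 = 6.29 mM.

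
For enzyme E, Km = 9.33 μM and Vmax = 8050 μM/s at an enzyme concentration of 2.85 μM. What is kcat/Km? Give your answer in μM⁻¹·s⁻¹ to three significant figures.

303 μM⁻¹·s⁻¹

kcat = Vmax/[E]total = 8050/2.85 = 2820 s⁻¹.
kcat/Km = 2820/9.33 = 303 μM⁻¹·s⁻¹.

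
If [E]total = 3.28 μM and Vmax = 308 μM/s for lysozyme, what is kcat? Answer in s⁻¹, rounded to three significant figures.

kcat = Vmax/[E]total = 308 μM/s / 3.28 μM = 93.9 s⁻¹.

93.9 s⁻¹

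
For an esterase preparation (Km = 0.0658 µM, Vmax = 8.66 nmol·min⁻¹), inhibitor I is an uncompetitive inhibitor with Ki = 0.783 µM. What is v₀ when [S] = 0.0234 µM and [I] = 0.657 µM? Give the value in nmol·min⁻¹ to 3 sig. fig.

1.86 nmol·min⁻¹

With α = 1 + [I]/Ki = 1 + 0.657/0.783 = 1.839, the uncompetitive rate law is v = (Vmax/α)·[S] / (Km/α + [S]).
v = (8.66/1.839)×0.0234 / (0.0658/1.839 + 0.0234) = 0.1102/0.05918 = 1.86 nmol·min⁻¹.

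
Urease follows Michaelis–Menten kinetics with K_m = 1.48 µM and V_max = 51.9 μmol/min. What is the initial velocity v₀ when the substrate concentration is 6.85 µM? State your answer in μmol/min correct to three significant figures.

v = Vmax·[S]/(Km + [S]) = 51.9 × 6.85 / (1.48 + 6.85)
  = 355.5 / 8.330 = 42.7 μmol/min.

42.7 μmol/min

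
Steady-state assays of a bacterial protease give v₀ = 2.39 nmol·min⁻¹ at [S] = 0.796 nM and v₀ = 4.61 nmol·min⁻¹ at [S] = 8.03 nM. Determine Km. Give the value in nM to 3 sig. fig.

From v = Vmax[S]/(Km+[S]), each point gives Vmax = v(Km+[S])/[S].
Equating: 2.39(Km+0.796)/0.796 = 4.61(Km+8.03)/8.03.
3.003·Km + 2.39 = 0.5741·Km + 4.61, so (3.003 − 0.5741)·Km = 4.61 − 2.39.
Km = 2.220/2.428 = 0.914 nM; then Vmax = 2.39(0.914+0.796)/0.796 = 5.13 nmol·min⁻¹.

0.914 nM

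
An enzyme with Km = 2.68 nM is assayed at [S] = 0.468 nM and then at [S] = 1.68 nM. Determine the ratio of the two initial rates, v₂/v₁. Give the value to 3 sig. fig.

The fractional saturations are [S]/(Km+[S]) = 0.468/3.148 = 0.1487 and 1.68/4.360 = 0.3853.
v₂/v₁ is just their ratio: 0.3853/0.1487 = 2.59.

2.59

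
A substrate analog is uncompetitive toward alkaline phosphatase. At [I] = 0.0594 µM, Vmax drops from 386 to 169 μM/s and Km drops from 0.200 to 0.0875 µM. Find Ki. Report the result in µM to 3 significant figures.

Uncompetitive: Vmax,app = Vmax/α (and Km,app = Km/α) with α = 1 + [I]/Ki.
α = Vmax/Vmax,app = 386/169 = 2.284.
Since α = 1 + [I]/Ki, [I]/Ki = 2.284 − 1 = 1.284 and Ki = 0.0594/1.284 = 0.0463 µM.

0.0463 µM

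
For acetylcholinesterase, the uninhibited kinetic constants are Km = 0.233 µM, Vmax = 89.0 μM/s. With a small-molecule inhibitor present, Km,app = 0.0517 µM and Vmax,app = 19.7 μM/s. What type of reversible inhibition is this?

Both Km and Vmax decrease by the same factor (~4.51-fold) — characteristic of uncompetitive inhibition.

uncompetitive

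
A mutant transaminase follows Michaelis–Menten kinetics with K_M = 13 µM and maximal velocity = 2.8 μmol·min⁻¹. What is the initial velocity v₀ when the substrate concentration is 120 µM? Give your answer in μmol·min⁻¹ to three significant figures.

v = Vmax·[S]/(Km + [S]) = 2.8 × 120 / (13 + 120)
  = 336.0 / 133.0 = 2.53 μmol·min⁻¹.

2.53 μmol·min⁻¹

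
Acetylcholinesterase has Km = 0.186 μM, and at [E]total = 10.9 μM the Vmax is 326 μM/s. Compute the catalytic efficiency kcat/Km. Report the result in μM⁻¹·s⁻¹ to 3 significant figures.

kcat = Vmax/[E]total = 326/10.9 = 29.9 s⁻¹.
kcat/Km = 29.9/0.186 = 161 μM⁻¹·s⁻¹.

161 μM⁻¹·s⁻¹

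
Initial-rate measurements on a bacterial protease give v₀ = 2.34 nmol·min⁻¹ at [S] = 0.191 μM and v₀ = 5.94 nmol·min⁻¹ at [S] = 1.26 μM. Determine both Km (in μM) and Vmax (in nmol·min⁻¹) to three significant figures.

In reciprocal form, 1/v = (Km/Vmax)·(1/[S]) + 1/Vmax. The two points give (1/[S], 1/v) = (5.236, 0.4274) and (0.7937, 0.1684).
Slope = (0.4274 − 0.1684)/(5.236 − 0.7937) = 0.05831; intercept = 0.4274 − 0.05831×5.236 = 0.1221.
Vmax = 1/intercept = 8.19 nmol·min⁻¹; Km = slope × Vmax = 0.05831 × 8.19 = 0.478 μM.

Km = 0.478 μM; Vmax = 8.19 nmol·min⁻¹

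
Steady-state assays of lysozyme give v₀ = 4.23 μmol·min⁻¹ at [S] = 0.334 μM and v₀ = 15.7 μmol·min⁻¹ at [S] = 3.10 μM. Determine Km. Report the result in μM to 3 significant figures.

1.51 μM

From v = Vmax[S]/(Km+[S]), each point gives Vmax = v(Km+[S])/[S].
Equating: 4.23(Km+0.334)/0.334 = 15.7(Km+3.10)/3.10.
12.66·Km + 4.23 = 5.065·Km + 15.7, so (12.66 − 5.065)·Km = 15.7 − 4.23.
Km = 11.47/7.600 = 1.51 μM; then Vmax = 4.23(1.51+0.334)/0.334 = 23.3 μmol·min⁻¹.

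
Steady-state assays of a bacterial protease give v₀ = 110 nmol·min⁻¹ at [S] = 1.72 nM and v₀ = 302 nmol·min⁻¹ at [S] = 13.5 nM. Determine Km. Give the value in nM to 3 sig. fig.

In reciprocal form, 1/v = (Km/Vmax)·(1/[S]) + 1/Vmax. The two points give (1/[S], 1/v) = (0.5814, 0.009091) and (0.07407, 0.003311).
Slope = (0.009091 − 0.003311)/(0.5814 − 0.07407) = 0.01139; intercept = 0.009091 − 0.01139×0.5814 = 0.002467.
Vmax = 1/intercept = 405 nmol·min⁻¹; Km = slope × Vmax = 0.01139 × 405 = 4.62 nM.

4.62 nM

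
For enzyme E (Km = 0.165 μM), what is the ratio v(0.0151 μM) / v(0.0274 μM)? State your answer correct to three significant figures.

The fractional saturations are [S]/(Km+[S]) = 0.0274/0.1924 = 0.1424 and 0.0151/0.1801 = 0.08384.
v₂/v₁ is just their ratio: 0.08384/0.1424 = 0.589.

0.589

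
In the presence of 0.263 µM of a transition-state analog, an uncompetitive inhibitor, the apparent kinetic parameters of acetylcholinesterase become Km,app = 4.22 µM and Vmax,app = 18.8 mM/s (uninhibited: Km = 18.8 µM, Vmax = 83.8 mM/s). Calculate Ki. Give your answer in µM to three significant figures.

Uncompetitive: Vmax,app = Vmax/α (and Km,app = Km/α) with α = 1 + [I]/Ki.
α = Vmax/Vmax,app = 83.8/18.8 = 4.457.
Ki = [I]/(α − 1) = 0.263/3.457 = 0.0761 µM.

0.0761 µM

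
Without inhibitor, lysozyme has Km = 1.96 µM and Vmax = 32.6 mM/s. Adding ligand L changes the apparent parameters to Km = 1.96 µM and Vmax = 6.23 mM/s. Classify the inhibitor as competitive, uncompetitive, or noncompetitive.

Vmax decreases (32.6 → 6.23 mM/s) while Km is unchanged — pure noncompetitive inhibition.

noncompetitive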